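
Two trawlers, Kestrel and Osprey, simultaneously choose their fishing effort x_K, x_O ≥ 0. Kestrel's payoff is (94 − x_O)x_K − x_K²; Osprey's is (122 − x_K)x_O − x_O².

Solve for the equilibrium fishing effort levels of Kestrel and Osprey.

22, 50

Expanding Kestrel's payoff: 94x_K − x_Ox_K − x_K².
∂π/∂x_K = 94 − x_O − 2x_K = 0, so x_K = 47 − 0.5x_O.
Likewise for Osprey: x_O = 61 − 0.5x_K.
Solving the two reaction functions simultaneously: (1 − (−0.5)(−0.5))x_K = 47 − 0.5·61, so 0.75x_K = 16.5 and x_K = 22.
Then x_O = 61 − 0.5·22 = 50.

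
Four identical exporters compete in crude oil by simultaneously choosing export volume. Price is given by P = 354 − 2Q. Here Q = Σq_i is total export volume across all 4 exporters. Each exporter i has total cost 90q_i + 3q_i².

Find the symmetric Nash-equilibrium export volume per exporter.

A representative exporter's profit is π_i = q_i(354 − 2Q) − 90q_i − 3q_i², with Q = q_i + Σ_{j≠i} q_j.
First-order condition: 264 − 10q_i − 2Σ_{j≠i} q_j = 0.
With identical exporters, set every q_j = q: then 264 − 10q − 6q = 0, i.e. q = 264/16 = 16.5.

16.5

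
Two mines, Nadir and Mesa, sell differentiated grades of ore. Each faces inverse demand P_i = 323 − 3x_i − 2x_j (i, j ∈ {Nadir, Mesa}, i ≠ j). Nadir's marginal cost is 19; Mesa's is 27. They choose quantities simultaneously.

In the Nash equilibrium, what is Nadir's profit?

Mine Nadir's profit: π = x_{Nadir}(323 − 3x_{Nadir} − 2x_{Mesa}) − 19x_{Nadir}.
∂π/∂x_{Nadir} = 304 − 6x_{Nadir} − 2x_{Mesa} = 0 ⇒ x_{Nadir} = 152/3 − (1/3)x_{Mesa}.
Similarly x_{Mesa} = 148/3 − (1/3)x_{Nadir}.
Plugging x_{Mesa} into Nadir's best response: x_{Nadir} = 152/3 − (1/3)(148/3 − (1/3)x_{Nadir}) ⇒ (8/9)x_{Nadir} = 308/9, so x_{Nadir} = 38.5.
Then x_{Mesa} = 148/3 − (1/3)·38.5 = 36.5.
P_{Nadir} = 323 − 3·38.5 − 2·36.5 = 134.5.
Profit = (134.5 − 19)·38.5 = 4446.75.

4446.75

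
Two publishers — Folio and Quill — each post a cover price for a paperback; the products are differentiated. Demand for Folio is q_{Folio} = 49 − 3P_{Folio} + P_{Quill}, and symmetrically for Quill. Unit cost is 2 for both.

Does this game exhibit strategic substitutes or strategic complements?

strategic complements

Folio's profit: π = (P_{Folio} − 2)(49 − 3P_{Folio} + P_{Quill}).
∂π/∂P_{Folio} = 55 − 6P_{Folio} + P_{Quill} = 0 ⇒ P_{Folio} = 55/6 + (1/6)P_{Quill}.
The best-response slope dP_{Folio}/dP_{Quill} = 1/6 > 0: the reaction function is upward-sloping, so the choices are strategic complements.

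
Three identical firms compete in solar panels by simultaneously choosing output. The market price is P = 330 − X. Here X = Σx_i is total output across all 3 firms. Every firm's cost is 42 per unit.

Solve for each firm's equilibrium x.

72

A representative firm's profit is π_i = x_i(330 − X) − 42x_i, with X = x_i + Σ_{j≠i} x_j.
First-order condition: 288 − 2x_i − Σ_{j≠i} x_j = 0.
In a symmetric equilibrium every firm chooses the same x, so Σ_{j≠i} x_j = 2x. The condition becomes 288 − 4x = 0, giving x = 288/4 = 72.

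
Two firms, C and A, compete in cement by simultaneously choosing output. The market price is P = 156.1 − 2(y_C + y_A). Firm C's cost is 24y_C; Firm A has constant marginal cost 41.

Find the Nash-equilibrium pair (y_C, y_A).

24.85, 16.35

Firm C's profit: π = y_C(156.1 − 2(y_C + y_A)) − 24y_C.
∂π/∂y_C = 132.1 − 4y_C − 2y_A = 0, so y_C = 33.025 − 0.5y_A.
By the same steps for A: y_A = 28.775 − 0.5y_C.
Plugging y_A into C's best response: y_C = 33.025 − 0.5(28.775 − 0.5y_C) ⇒ 0.75y_C = 18.6375, so y_C = 24.85.
Then y_A = 28.775 − 0.5·24.85 = 16.35.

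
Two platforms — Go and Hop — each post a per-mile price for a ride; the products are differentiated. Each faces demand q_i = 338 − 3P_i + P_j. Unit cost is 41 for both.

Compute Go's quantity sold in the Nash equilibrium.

Go's profit: π = (P_{Go} − 41)(338 − 3P_{Go} + P_{Hop}).
∂π/∂P_{Go} = 461 − 6P_{Go} + P_{Hop} = 0 ⇒ P_{Go} = 461/6 + (1/6)P_{Hop}.
By symmetry P_{Hop} = P_{Go}; substituting into the reaction function, (5/6)P_{Go} = 461/6 and P_{Go} = 92.2.
q_{Go} = 338 − 3·92.2 + 92.2 = 153.6.

153.6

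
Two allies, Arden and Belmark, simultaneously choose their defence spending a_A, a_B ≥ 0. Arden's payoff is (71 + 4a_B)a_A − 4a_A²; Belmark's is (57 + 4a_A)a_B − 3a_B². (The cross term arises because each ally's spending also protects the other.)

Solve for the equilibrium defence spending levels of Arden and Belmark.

Expanding Arden's payoff: 71a_A + 4a_Ba_A − 4a_A².
∂π/∂a_A = 71 + 4a_B − 8a_A = 0, so a_A = 8.875 + 0.5a_B.
Likewise for Belmark: a_B = 9.5 + (2/3)a_A.
Substituting the second reaction function into the first: a_A = 8.875 + 0.5(9.5 + (2/3)a_A), which gives (2/3)a_A = 13.625 ⇒ a_A = 20.4375.
Then a_B = 9.5 + (2/3)·20.4375 = 23.125.

20.4375, 23.125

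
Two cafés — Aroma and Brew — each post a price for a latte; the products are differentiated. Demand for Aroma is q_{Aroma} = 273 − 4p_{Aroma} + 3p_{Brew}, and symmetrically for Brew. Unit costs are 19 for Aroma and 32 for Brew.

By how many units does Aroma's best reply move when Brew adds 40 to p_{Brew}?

15

Aroma's profit: π = (p_{Aroma} − 19)(273 − 4p_{Aroma} + 3p_{Brew}).
∂π/∂p_{Aroma} = 349 − 8p_{Aroma} + 3p_{Brew} = 0 ⇒ p_{Aroma} = 43.625 + 0.375p_{Brew}.
The reaction-function slope is 0.375, so a 40-unit rise in p_{Brew} moves p_{Aroma} by 0.375 × 40 = 15. Aroma's best response rises — the actions are strategic complements.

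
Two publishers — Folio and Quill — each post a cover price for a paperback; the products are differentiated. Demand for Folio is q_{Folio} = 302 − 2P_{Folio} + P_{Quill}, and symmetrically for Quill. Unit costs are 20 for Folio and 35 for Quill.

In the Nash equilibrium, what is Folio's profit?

Folio's profit: π = (P_{Folio} − 20)(302 − 2P_{Folio} + P_{Quill}).
∂π/∂P_{Folio} = 342 − 4P_{Folio} + P_{Quill} = 0 ⇒ P_{Folio} = 85.5 + 0.25P_{Quill}.
Similarly P_{Quill} = 93 + 0.25P_{Folio}.
Solving the two reaction functions simultaneously: (1 − (0.25)(0.25))P_{Folio} = 85.5 + 0.25·93, so 0.9375P_{Folio} = 108.75 and P_{Folio} = 116.
Then P_{Quill} = 93 + 0.25·116 = 122.
q_{Folio} = 302 − 2·116 + 122 = 192.
Profit = (116 − 20)·192 = 18432.

18432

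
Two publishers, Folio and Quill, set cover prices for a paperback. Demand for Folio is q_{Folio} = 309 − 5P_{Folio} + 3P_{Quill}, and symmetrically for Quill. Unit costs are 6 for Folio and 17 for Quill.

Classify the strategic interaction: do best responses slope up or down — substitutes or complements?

strategic complements

Folio's profit: π = (P_{Folio} − 6)(309 − 5P_{Folio} + 3P_{Quill}).
∂π/∂P_{Folio} = 339 − 10P_{Folio} + 3P_{Quill} = 0 ⇒ P_{Folio} = 33.9 + 0.3P_{Quill}.
The best-response slope dP_{Folio}/dP_{Quill} = 0.3 > 0: the reaction function is upward-sloping, so the choices are strategic complements.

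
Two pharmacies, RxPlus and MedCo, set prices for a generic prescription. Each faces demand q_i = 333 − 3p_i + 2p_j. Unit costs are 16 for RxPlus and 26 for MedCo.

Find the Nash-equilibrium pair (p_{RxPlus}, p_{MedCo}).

RxPlus's profit: π = (p_{RxPlus} − 16)(333 − 3p_{RxPlus} + 2p_{MedCo}).
∂π/∂p_{RxPlus} = 381 − 6p_{RxPlus} + 2p_{MedCo} = 0 ⇒ p_{RxPlus} = 63.5 + (1/3)p_{MedCo}.
Similarly p_{MedCo} = 68.5 + (1/3)p_{RxPlus}.
Substituting the second reaction function into the first: p_{RxPlus} = 63.5 + (1/3)(68.5 + (1/3)p_{RxPlus}), which gives (8/9)p_{RxPlus} = 259/3 ⇒ p_{RxPlus} = 97.125.
Then p_{MedCo} = 68.5 + (1/3)·97.125 = 100.875.

97.125, 100.875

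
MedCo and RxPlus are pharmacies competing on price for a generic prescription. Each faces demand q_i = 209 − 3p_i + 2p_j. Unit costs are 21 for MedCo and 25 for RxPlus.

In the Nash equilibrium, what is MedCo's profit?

6840.1875

MedCo's profit: π = (p_{MedCo} − 21)(209 − 3p_{MedCo} + 2p_{RxPlus}).
∂π/∂p_{MedCo} = 272 − 6p_{MedCo} + 2p_{RxPlus} = 0 ⇒ p_{MedCo} = 136/3 + (1/3)p_{RxPlus}.
Similarly p_{RxPlus} = 142/3 + (1/3)p_{MedCo}.
Plugging p_{RxPlus} into MedCo's best response: p_{MedCo} = 136/3 + (1/3)(142/3 + (1/3)p_{MedCo}) ⇒ (8/9)p_{MedCo} = 550/9, so p_{MedCo} = 68.75.
Then p_{RxPlus} = 142/3 + (1/3)·68.75 = 70.25.
q_{MedCo} = 209 − 3·68.75 + 2·70.25 = 143.25.
Profit = (68.75 − 21)·143.25 = 6840.1875.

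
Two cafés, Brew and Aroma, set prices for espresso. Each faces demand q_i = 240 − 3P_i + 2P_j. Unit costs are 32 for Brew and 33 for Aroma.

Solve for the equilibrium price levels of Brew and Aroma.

Brew's profit: π = (P_{Brew} − 32)(240 − 3P_{Brew} + 2P_{Aroma}).
∂π/∂P_{Brew} = 336 − 6P_{Brew} + 2P_{Aroma} = 0 ⇒ P_{Brew} = 56 + (1/3)P_{Aroma}.
Similarly P_{Aroma} = 56.5 + (1/3)P_{Brew}.
Solving the two reaction functions simultaneously: (1 − (1/3)(1/3))P_{Brew} = 56 + (1/3)·56.5, so (8/9)P_{Brew} = 449/6 and P_{Brew} = 84.1875.
Then P_{Aroma} = 56.5 + (1/3)·84.1875 = 84.5625.

84.1875, 84.5625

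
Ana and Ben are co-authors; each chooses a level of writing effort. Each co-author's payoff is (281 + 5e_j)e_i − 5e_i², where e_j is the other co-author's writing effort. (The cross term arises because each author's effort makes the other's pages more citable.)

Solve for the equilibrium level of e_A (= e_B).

56.2

Ana's payoff is (281 + 5e_B)e_A − 5e_A².
∂π/∂e_A = 281 + 5e_B − 10e_A = 0, so e_A = 28.1 + 0.5e_B.
By symmetry e_B = e_A; substituting into the reaction function, 0.5e_A = 28.1 and e_A = 56.2.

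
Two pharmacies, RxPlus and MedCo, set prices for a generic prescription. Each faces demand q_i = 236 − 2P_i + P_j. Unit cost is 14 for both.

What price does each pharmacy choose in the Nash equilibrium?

88

RxPlus's profit: π = (P_{RxPlus} − 14)(236 − 2P_{RxPlus} + P_{MedCo}).
∂π/∂P_{RxPlus} = 264 − 4P_{RxPlus} + P_{MedCo} = 0 ⇒ P_{RxPlus} = 66 + 0.25P_{MedCo}.
By symmetry P_{MedCo} = P_{RxPlus}; substituting into the reaction function, 0.75P_{RxPlus} = 66 and P_{RxPlus} = 88.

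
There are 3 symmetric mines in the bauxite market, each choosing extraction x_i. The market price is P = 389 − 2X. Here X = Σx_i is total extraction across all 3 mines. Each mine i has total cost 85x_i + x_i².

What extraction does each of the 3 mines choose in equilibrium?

30.4

A representative mine's profit is π_i = x_i(389 − 2X) − 85x_i − x_i², with X = x_i + Σ_{j≠i} x_j.
First-order condition: 304 − 6x_i − 2Σ_{j≠i} x_j = 0.
Imposing symmetry (x_j = x for all j) turns Σ_{j≠i} x_j into 2x, so 304 = 10x and x = 30.4.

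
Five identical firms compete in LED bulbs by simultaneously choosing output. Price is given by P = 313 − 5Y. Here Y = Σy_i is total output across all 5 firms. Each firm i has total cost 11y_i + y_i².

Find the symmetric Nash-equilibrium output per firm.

A representative firm's profit is π_i = y_i(313 − 5Y) − 11y_i − y_i², with Y = y_i + Σ_{j≠i} y_j.
First-order condition: 302 − 12y_i − 5Σ_{j≠i} y_j = 0.
Imposing symmetry (y_j = y for all j) turns Σ_{j≠i} y_j into 4y, so 302 = 32y and y = 9.4375.

9.4375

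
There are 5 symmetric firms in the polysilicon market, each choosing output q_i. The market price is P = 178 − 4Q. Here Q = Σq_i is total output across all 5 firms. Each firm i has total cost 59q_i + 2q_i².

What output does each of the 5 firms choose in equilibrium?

4.25

A representative firm's profit is π_i = q_i(178 − 4Q) − 59q_i − 2q_i², with Q = q_i + Σ_{j≠i} q_j.
First-order condition: 119 − 12q_i − 4Σ_{j≠i} q_j = 0.
Imposing symmetry (q_j = q for all j) turns Σ_{j≠i} q_j into 4q, so 119 = 28q and q = 4.25.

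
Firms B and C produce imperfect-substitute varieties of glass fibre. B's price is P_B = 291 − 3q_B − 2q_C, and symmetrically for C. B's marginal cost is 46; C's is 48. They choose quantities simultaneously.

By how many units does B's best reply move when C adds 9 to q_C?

Firm B's profit: π = q_B(291 − 3q_B − 2q_C) − 46q_B.
∂π/∂q_B = 245 − 6q_B − 2q_C = 0 ⇒ q_B = 245/6 − (1/3)q_C.
The reaction-function slope is −1/3, so a 9-unit rise in q_C moves q_B by −1/3 × 9 = −3. B's best response falls — the actions are strategic substitutes.

-3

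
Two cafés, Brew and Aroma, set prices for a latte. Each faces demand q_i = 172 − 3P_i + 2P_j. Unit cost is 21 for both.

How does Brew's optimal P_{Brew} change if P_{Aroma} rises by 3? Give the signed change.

1

Brew's profit: π = (P_{Brew} − 21)(172 − 3P_{Brew} + 2P_{Aroma}).
∂π/∂P_{Brew} = 235 − 6P_{Brew} + 2P_{Aroma} = 0 ⇒ P_{Brew} = 235/6 + (1/3)P_{Aroma}.
The reaction-function slope is 1/3, so a 3-unit rise in P_{Aroma} moves P_{Brew} by 1/3 × 3 = 1. Brew's best response rises — the actions are strategic complements.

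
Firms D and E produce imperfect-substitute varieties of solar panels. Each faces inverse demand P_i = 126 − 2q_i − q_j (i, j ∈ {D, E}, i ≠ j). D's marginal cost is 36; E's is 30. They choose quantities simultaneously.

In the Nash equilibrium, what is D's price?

71.2

Firm D's profit: π = q_D(126 − 2q_D − q_E) − 36q_D.
∂π/∂q_D = 90 − 4q_D − q_E = 0 ⇒ q_D = 22.5 − 0.25q_E.
Similarly q_E = 24 − 0.25q_D.
Solving the two reaction functions simultaneously: (1 − (−0.25)(−0.25))q_D = 22.5 − 0.25·24, so 0.9375q_D = 16.5 and q_D = 17.6.
Then q_E = 24 − 0.25·17.6 = 19.6.
P_D = 126 − 2·17.6 − 19.6 = 71.2.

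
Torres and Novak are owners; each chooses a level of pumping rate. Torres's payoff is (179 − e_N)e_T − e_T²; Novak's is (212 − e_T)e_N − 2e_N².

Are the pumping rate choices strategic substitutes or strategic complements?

Expanding Torres's payoff: 179e_T − e_Ne_T − e_T².
∂π/∂e_T = 179 − e_N − 2e_T = 0, so e_T = 89.5 − 0.5e_N.
The best-response slope de_T/de_N = −0.5 < 0: the reaction function is downward-sloping, so the choices are strategic substitutes.

strategic substitutes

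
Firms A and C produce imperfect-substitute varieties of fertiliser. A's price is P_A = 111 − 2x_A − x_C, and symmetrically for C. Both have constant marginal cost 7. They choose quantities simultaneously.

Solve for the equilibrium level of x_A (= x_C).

Firm A's profit: π = x_A(111 − 2x_A − x_C) − 7x_A.
∂π/∂x_A = 104 − 4x_A − x_C = 0 ⇒ x_A = 26 − 0.25x_C.
By symmetry x_C = x_A; substituting into the reaction function, 1.25x_A = 26 and x_A = 20.8.

20.8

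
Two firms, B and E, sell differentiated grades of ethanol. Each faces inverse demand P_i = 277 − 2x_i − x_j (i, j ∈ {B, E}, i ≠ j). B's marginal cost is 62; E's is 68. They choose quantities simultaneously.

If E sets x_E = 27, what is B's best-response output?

Firm B's profit: π = x_B(277 − 2x_B − x_E) − 62x_B.
∂π/∂x_B = 215 − 4x_B − x_E = 0 ⇒ x_B = 53.75 − 0.25x_E.
At x_E = 27: x_B = 53.75 − 0.25·27 = 47.

47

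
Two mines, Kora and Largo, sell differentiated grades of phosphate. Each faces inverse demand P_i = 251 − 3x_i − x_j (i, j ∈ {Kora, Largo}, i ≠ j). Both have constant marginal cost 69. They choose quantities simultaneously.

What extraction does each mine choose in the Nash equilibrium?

Mine Kora's profit: π = x_{Kora}(251 − 3x_{Kora} − x_{Largo}) − 69x_{Kora}.
∂π/∂x_{Kora} = 182 − 6x_{Kora} − x_{Largo} = 0 ⇒ x_{Kora} = 91/3 − (1/6)x_{Largo}.
The game is symmetric, so in equilibrium x_{Largo} = x_{Kora}: the reaction function gives (7/6)x_{Kora} = 91/3, hence x_{Kora} = 26.

26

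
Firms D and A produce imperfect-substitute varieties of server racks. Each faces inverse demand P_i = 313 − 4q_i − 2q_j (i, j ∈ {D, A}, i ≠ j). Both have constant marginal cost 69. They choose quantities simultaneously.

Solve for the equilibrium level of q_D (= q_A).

Firm D's profit: π = q_D(313 − 4q_D − 2q_A) − 69q_D.
∂π/∂q_D = 244 − 8q_D − 2q_A = 0 ⇒ q_D = 30.5 − 0.25q_A.
Setting q_D = q_A in the reaction function: q_D = 30.5 − 0.25q_D, so q_D = 30.5 / 1.25 = 24.4.

24.4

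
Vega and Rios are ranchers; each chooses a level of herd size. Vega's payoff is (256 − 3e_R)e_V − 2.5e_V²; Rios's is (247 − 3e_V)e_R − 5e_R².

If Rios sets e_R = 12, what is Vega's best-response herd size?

Expanding Vega's payoff: 256e_V − 3e_Re_V − 2.5e_V².
∂π/∂e_V = 256 − 3e_R − 5e_V = 0, so e_V = 51.2 − 0.6e_R.
At e_R = 12: e_V = 51.2 − 0.6·12 = 44.

44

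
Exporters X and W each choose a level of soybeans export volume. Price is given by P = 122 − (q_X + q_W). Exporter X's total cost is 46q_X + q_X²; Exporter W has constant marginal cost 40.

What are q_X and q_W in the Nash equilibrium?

Exporter X's profit: π = q_X(122 − (q_X + q_W)) − 46q_X − q_X².
∂π/∂q_X = 76 − 4q_X − q_W = 0, so q_X = 19 − 0.25q_W.
For W: ∂π/∂q_W = 82 − 2q_W − q_X = 0 ⇒ q_W = 41 − 0.5q_X.
Substituting the second reaction function into the first: q_X = 19 − 0.25(41 − 0.5q_X), which gives 0.875q_X = 8.75 ⇒ q_X = 10.
Then q_W = 41 − 0.5·10 = 36.

10, 36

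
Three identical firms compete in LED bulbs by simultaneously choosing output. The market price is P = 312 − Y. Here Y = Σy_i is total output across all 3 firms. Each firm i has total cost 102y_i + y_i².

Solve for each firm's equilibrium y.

35

A representative firm's profit is π_i = y_i(312 − Y) − 102y_i − y_i², with Y = y_i + Σ_{j≠i} y_j.
First-order condition: 210 − 4y_i − Σ_{j≠i} y_j = 0.
With identical firms, set every y_j = y: then 210 − 4y − 2y = 0, i.e. y = 210/6 = 35.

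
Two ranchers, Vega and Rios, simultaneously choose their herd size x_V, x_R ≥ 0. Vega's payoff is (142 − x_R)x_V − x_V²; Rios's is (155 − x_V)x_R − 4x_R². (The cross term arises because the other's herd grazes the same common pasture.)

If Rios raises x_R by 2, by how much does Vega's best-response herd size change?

-1

Expanding Vega's payoff: 142x_V − x_Rx_V − x_V².
∂π/∂x_V = 142 − x_R − 2x_V = 0, so x_V = 71 − 0.5x_R.
The reaction-function slope is −0.5, so a 2-unit rise in x_R moves x_V by −0.5 × 2 = −1. Vega's best response falls — the actions are strategic substitutes.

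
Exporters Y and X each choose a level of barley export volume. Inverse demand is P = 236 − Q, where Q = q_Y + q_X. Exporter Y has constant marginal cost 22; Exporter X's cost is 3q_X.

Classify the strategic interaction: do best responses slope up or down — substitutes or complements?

strategic substitutes

Exporter Y's profit: π = q_Y(236 − (q_Y + q_X)) − 22q_Y.
∂π/∂q_Y = 214 − 2q_Y − q_X = 0, so q_Y = 107 − 0.5q_X.
The best-response slope dq_Y/dq_X = −0.5 < 0: the reaction function is downward-sloping, so the choices are strategic substitutes.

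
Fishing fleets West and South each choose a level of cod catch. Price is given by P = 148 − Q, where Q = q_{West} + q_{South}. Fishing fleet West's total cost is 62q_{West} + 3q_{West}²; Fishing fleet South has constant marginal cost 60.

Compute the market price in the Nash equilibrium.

101.2

Fishing fleet West's profit: π = q_{West}(148 − (q_{West} + q_{South})) − 62q_{West} − 3q_{West}².
∂π/∂q_{West} = 86 − 8q_{West} − q_{South} = 0, so q_{West} = 10.75 − 0.125q_{South}.
For South: ∂π/∂q_{South} = 88 − 2q_{South} − q_{West} = 0 ⇒ q_{South} = 44 − 0.5q_{West}.
Substituting the second reaction function into the first: q_{West} = 10.75 − 0.125(44 − 0.5q_{West}), which gives 0.9375q_{West} = 5.25 ⇒ q_{West} = 5.6.
Then q_{South} = 44 − 0.5·5.6 = 41.2.
Equilibrium price: P = 148 − 46.8 = 101.2.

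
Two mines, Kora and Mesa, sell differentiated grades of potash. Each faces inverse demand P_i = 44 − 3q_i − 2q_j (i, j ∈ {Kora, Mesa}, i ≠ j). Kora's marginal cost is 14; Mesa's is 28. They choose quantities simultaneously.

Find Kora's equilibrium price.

27.875

Mine Kora's profit: π = q_{Kora}(44 − 3q_{Kora} − 2q_{Mesa}) − 14q_{Kora}.
∂π/∂q_{Kora} = 30 − 6q_{Kora} − 2q_{Mesa} = 0 ⇒ q_{Kora} = 5 − (1/3)q_{Mesa}.
Similarly q_{Mesa} = 8/3 − (1/3)q_{Kora}.
Substituting the second reaction function into the first: q_{Kora} = 5 − (1/3)(8/3 − (1/3)q_{Kora}), which gives (8/9)q_{Kora} = 37/9 ⇒ q_{Kora} = 4.625.
Then q_{Mesa} = 8/3 − (1/3)·4.625 = 1.125.
P_{Kora} = 44 − 3·4.625 − 2·1.125 = 27.875.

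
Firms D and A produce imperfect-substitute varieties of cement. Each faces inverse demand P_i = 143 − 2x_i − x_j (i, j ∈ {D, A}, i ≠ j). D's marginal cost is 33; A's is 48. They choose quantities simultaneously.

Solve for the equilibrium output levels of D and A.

Firm D's profit: π = x_D(143 − 2x_D − x_A) − 33x_D.
∂π/∂x_D = 110 − 4x_D − x_A = 0 ⇒ x_D = 27.5 − 0.25x_A.
Similarly x_A = 23.75 − 0.25x_D.
Plugging x_A into D's best response: x_D = 27.5 − 0.25(23.75 − 0.25x_D) ⇒ 0.9375x_D = 21.5625, so x_D = 23.
Then x_A = 23.75 − 0.25·23 = 18.

23, 18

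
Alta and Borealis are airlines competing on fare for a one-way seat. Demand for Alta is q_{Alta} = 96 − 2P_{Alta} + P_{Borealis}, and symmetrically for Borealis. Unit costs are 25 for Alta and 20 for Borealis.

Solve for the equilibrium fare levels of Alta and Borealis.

48, 46

Alta's profit: π = (P_{Alta} − 25)(96 − 2P_{Alta} + P_{Borealis}).
∂π/∂P_{Alta} = 146 − 4P_{Alta} + P_{Borealis} = 0 ⇒ P_{Alta} = 36.5 + 0.25P_{Borealis}.
Similarly P_{Borealis} = 34 + 0.25P_{Alta}.
Plugging P_{Borealis} into Alta's best response: P_{Alta} = 36.5 + 0.25(34 + 0.25P_{Alta}) ⇒ 0.9375P_{Alta} = 45, so P_{Alta} = 48.
Then P_{Borealis} = 34 + 0.25·48 = 46.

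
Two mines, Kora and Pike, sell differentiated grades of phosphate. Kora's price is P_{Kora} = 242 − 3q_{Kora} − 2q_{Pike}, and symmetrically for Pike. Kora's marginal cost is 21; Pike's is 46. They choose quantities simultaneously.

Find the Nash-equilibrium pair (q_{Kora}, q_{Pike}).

29.1875, 22.9375

Mine Kora's profit: π = q_{Kora}(242 − 3q_{Kora} − 2q_{Pike}) − 21q_{Kora}.
∂π/∂q_{Kora} = 221 − 6q_{Kora} − 2q_{Pike} = 0 ⇒ q_{Kora} = 221/6 − (1/3)q_{Pike}.
Similarly q_{Pike} = 98/3 − (1/3)q_{Kora}.
Plugging q_{Pike} into Kora's best response: q_{Kora} = 221/6 − (1/3)(98/3 − (1/3)q_{Kora}) ⇒ (8/9)q_{Kora} = 467/18, so q_{Kora} = 29.1875.
Then q_{Pike} = 98/3 − (1/3)·29.1875 = 22.9375.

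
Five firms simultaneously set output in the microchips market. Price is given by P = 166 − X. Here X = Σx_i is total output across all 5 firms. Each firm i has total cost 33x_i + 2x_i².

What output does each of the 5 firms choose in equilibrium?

A representative firm's profit is π_i = x_i(166 − X) − 33x_i − 2x_i², with X = x_i + Σ_{j≠i} x_j.
First-order condition: 133 − 6x_i − Σ_{j≠i} x_j = 0.
With identical firms, set every x_j = x: then 133 − 6x − 4x = 0, i.e. x = 133/10 = 13.3.

13.3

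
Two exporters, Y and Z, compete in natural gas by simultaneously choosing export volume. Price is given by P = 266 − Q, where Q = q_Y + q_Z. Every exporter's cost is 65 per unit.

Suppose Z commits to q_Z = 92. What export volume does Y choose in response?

Exporter Y's profit: π = q_Y(266 − (q_Y + q_Z)) − 65q_Y.
∂π/∂q_Y = 201 − 2q_Y − q_Z = 0, so q_Y = 100.5 − 0.5q_Z.
At q_Z = 92: q_Y = 100.5 − 0.5·92 = 54.5.

54.5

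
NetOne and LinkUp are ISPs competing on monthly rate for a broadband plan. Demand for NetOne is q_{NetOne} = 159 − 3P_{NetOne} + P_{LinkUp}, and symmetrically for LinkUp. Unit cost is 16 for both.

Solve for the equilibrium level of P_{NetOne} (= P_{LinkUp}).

41.4

NetOne's profit: π = (P_{NetOne} − 16)(159 − 3P_{NetOne} + P_{LinkUp}).
∂π/∂P_{NetOne} = 207 − 6P_{NetOne} + P_{LinkUp} = 0 ⇒ P_{NetOne} = 34.5 + (1/6)P_{LinkUp}.
The game is symmetric, so in equilibrium P_{LinkUp} = P_{NetOne}: the reaction function gives (5/6)P_{NetOne} = 34.5, hence P_{NetOne} = 41.4.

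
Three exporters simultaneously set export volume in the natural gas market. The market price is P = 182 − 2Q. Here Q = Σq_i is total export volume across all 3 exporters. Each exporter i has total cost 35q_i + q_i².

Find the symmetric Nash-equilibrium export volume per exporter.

A representative exporter's profit is π_i = q_i(182 − 2Q) − 35q_i − q_i², with Q = q_i + Σ_{j≠i} q_j.
First-order condition: 147 − 6q_i − 2Σ_{j≠i} q_j = 0.
With identical exporters, set every q_j = q: then 147 − 6q − 4q = 0, i.e. q = 147/10 = 14.7.

14.7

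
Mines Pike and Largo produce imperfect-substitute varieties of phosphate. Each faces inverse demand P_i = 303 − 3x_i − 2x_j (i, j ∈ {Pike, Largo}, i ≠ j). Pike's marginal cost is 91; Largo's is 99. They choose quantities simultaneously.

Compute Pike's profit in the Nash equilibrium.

Mine Pike's profit: π = x_{Pike}(303 − 3x_{Pike} − 2x_{Largo}) − 91x_{Pike}.
∂π/∂x_{Pike} = 212 − 6x_{Pike} − 2x_{Largo} = 0 ⇒ x_{Pike} = 106/3 − (1/3)x_{Largo}.
Similarly x_{Largo} = 34 − (1/3)x_{Pike}.
Solving the two reaction functions simultaneously: (1 − (−1/3)(−1/3))x_{Pike} = 106/3 − (1/3)·34, so (8/9)x_{Pike} = 24 and x_{Pike} = 27.
Then x_{Largo} = 34 − (1/3)·27 = 25.
P_{Pike} = 303 − 3·27 − 2·25 = 172.
Profit = (172 − 91)·27 = 2187.

2187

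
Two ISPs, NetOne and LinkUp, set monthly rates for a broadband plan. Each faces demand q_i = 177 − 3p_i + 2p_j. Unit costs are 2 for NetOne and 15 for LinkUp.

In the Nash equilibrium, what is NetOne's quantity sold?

NetOne's profit: π = (p_{NetOne} − 2)(177 − 3p_{NetOne} + 2p_{LinkUp}).
∂π/∂p_{NetOne} = 183 − 6p_{NetOne} + 2p_{LinkUp} = 0 ⇒ p_{NetOne} = 30.5 + (1/3)p_{LinkUp}.
Similarly p_{LinkUp} = 37 + (1/3)p_{NetOne}.
Substituting the second reaction function into the first: p_{NetOne} = 30.5 + (1/3)(37 + (1/3)p_{NetOne}), which gives (8/9)p_{NetOne} = 257/6 ⇒ p_{NetOne} = 48.1875.
Then p_{LinkUp} = 37 + (1/3)·48.1875 = 53.0625.
q_{NetOne} = 177 − 3·48.1875 + 2·53.0625 = 138.5625.

138.5625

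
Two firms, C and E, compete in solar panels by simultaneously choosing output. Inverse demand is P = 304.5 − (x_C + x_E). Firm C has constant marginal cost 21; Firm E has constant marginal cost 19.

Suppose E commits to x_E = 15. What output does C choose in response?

134.25

Firm C's profit: π = x_C(304.5 − (x_C + x_E)) − 21x_C.
∂π/∂x_C = 283.5 − 2x_C − x_E = 0, so x_C = 141.75 − 0.5x_E.
At x_E = 15: x_C = 141.75 − 0.5·15 = 134.25.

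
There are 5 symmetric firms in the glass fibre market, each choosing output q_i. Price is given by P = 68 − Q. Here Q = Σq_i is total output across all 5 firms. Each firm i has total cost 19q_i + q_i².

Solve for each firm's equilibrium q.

A representative firm's profit is π_i = q_i(68 − Q) − 19q_i − q_i², with Q = q_i + Σ_{j≠i} q_j.
First-order condition: 49 − 4q_i − Σ_{j≠i} q_j = 0.
With identical firms, set every q_j = q: then 49 − 4q − 4q = 0, i.e. q = 49/8 = 6.125.

6.125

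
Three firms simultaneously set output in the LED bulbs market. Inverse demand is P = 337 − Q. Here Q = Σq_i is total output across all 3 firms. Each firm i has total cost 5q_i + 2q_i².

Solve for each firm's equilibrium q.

41.5

A representative firm's profit is π_i = q_i(337 − Q) − 5q_i − 2q_i², with Q = q_i + Σ_{j≠i} q_j.
First-order condition: 332 − 6q_i − Σ_{j≠i} q_j = 0.
In a symmetric equilibrium every firm chooses the same q, so Σ_{j≠i} q_j = 2q. The condition becomes 332 − 8q = 0, giving q = 332/8 = 41.5.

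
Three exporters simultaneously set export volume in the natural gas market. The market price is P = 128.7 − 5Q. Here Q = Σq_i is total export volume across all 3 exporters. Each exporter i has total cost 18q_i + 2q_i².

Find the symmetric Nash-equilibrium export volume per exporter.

A representative exporter's profit is π_i = q_i(128.7 − 5Q) − 18q_i − 2q_i², with Q = q_i + Σ_{j≠i} q_j.
First-order condition: 110.7 − 14q_i − 5Σ_{j≠i} q_j = 0.
Imposing symmetry (q_j = q for all j) turns Σ_{j≠i} q_j into 2q, so 110.7 = 24q and q = 4.6125.

4.6125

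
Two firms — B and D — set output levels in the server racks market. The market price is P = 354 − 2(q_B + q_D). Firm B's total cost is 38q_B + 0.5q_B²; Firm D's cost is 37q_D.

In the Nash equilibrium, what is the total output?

Firm B's profit: π = q_B(354 − 2(q_B + q_D)) − 38q_B − 0.5q_B².
∂π/∂q_B = 316 − 5q_B − 2q_D = 0, so q_B = 63.2 − 0.4q_D.
For D: ∂π/∂q_D = 317 − 4q_D − 2q_B = 0 ⇒ q_D = 79.25 − 0.5q_B.
Substituting the second reaction function into the first: q_B = 63.2 − 0.4(79.25 − 0.5q_B), which gives 0.8q_B = 31.5 ⇒ q_B = 39.375.
Then q_D = 79.25 − 0.5·39.375 = 59.5625.
Total output: 39.375 + 59.5625 = 98.9375.

98.9375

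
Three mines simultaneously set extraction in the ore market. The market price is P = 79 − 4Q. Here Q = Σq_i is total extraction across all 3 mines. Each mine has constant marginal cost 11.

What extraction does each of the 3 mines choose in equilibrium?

4.25

A representative mine's profit is π_i = q_i(79 − 4Q) − 11q_i, with Q = q_i + Σ_{j≠i} q_j.
First-order condition: 68 − 8q_i − 4Σ_{j≠i} q_j = 0.
In a symmetric equilibrium every mine chooses the same q, so Σ_{j≠i} q_j = 2q. The condition becomes 68 − 16q = 0, giving q = 68/16 = 4.25.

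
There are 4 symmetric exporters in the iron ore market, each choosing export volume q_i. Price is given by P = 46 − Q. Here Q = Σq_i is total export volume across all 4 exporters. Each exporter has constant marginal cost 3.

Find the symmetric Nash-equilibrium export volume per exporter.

A representative exporter's profit is π_i = q_i(46 − Q) − 3q_i, with Q = q_i + Σ_{j≠i} q_j.
First-order condition: 43 − 2q_i − Σ_{j≠i} q_j = 0.
Imposing symmetry (q_j = q for all j) turns Σ_{j≠i} q_j into 3q, so 43 = 5q and q = 8.6.

8.6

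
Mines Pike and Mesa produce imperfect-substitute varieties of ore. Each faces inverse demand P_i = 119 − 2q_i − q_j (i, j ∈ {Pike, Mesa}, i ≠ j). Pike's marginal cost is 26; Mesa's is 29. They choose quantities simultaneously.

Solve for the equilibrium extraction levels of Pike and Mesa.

18.8, 17.8

Mine Pike's profit: π = q_{Pike}(119 − 2q_{Pike} − q_{Mesa}) − 26q_{Pike}.
∂π/∂q_{Pike} = 93 − 4q_{Pike} − q_{Mesa} = 0 ⇒ q_{Pike} = 23.25 − 0.25q_{Mesa}.
Similarly q_{Mesa} = 22.5 − 0.25q_{Pike}.
Substituting the second reaction function into the first: q_{Pike} = 23.25 − 0.25(22.5 − 0.25q_{Pike}), which gives 0.9375q_{Pike} = 17.625 ⇒ q_{Pike} = 18.8.
Then q_{Mesa} = 22.5 − 0.25·18.8 = 17.8.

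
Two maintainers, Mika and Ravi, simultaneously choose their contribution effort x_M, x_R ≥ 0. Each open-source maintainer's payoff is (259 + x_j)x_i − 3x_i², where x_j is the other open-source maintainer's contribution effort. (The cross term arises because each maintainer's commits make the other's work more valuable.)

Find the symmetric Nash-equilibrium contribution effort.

51.8

Mika's payoff is (259 + x_R)x_M − 3x_M².
∂π/∂x_M = 259 + x_R − 6x_M = 0, so x_M = 259/6 + (1/6)x_R.
Setting x_M = x_R in the reaction function: x_M = 259/6 + (1/6)x_M, so x_M = (259/6) / (5/6) = 51.8.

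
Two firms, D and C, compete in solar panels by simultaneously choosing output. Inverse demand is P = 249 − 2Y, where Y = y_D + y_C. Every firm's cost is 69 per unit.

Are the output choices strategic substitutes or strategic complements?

Firm D's profit: π = y_D(249 − 2(y_D + y_C)) − 69y_D.
∂π/∂y_D = 180 − 4y_D − 2y_C = 0, so y_D = 45 − 0.5y_C.
The best-response slope dy_D/dy_C = −0.5 < 0: the reaction function is downward-sloping, so the choices are strategic substitutes.

strategic substitutes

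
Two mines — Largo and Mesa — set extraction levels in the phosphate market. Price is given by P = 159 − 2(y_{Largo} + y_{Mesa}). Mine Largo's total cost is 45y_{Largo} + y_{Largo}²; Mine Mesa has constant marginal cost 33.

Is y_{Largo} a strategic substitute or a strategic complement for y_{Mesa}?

strategic substitutes

Mine Largo's profit: π = y_{Largo}(159 − 2(y_{Largo} + y_{Mesa})) − 45y_{Largo} − y_{Largo}².
∂π/∂y_{Largo} = 114 − 6y_{Largo} − 2y_{Mesa} = 0, so y_{Largo} = 19 − (1/3)y_{Mesa}.
The best-response slope dy_{Largo}/dy_{Mesa} = −1/3 < 0: the reaction function is downward-sloping, so the choices are strategic substitutes.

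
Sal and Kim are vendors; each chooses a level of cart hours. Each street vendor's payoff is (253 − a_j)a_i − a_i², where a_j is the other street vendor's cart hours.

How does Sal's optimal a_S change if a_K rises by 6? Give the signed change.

Sal's payoff is (253 − a_K)a_S − a_S².
∂π/∂a_S = 253 − a_K − 2a_S = 0, so a_S = 126.5 − 0.5a_K.
The reaction-function slope is −0.5, so a 6-unit rise in a_K moves a_S by −0.5 × 6 = −3. Sal's best response falls — the actions are strategic substitutes.

-3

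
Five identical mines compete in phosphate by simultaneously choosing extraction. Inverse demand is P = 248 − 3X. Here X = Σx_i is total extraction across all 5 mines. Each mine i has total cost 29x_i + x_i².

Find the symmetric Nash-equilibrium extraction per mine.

10.95

A representative mine's profit is π_i = x_i(248 − 3X) − 29x_i − x_i², with X = x_i + Σ_{j≠i} x_j.
First-order condition: 219 − 8x_i − 3Σ_{j≠i} x_j = 0.
With identical mines, set every x_j = x: then 219 − 8x − 12x = 0, i.e. x = 219/20 = 10.95.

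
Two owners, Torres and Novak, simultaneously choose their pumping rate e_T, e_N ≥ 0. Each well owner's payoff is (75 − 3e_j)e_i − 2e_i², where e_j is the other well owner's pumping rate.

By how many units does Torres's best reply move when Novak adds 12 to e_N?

-9

Torres's payoff is (75 − 3e_N)e_T − 2e_T².
∂π/∂e_T = 75 − 3e_N − 4e_T = 0, so e_T = 18.75 − 0.75e_N.
The reaction-function slope is −0.75, so a 12-unit rise in e_N moves e_T by −0.75 × 12 = −9. Torres's best response falls — the actions are strategic substitutes.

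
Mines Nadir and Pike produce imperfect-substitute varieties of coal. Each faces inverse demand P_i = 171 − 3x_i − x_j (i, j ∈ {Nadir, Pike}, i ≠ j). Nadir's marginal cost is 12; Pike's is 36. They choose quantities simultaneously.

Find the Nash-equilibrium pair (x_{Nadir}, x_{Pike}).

23.4, 18.6

Mine Nadir's profit: π = x_{Nadir}(171 − 3x_{Nadir} − x_{Pike}) − 12x_{Nadir}.
∂π/∂x_{Nadir} = 159 − 6x_{Nadir} − x_{Pike} = 0 ⇒ x_{Nadir} = 26.5 − (1/6)x_{Pike}.
Similarly x_{Pike} = 22.5 − (1/6)x_{Nadir}.
Solving the two reaction functions simultaneously: (1 − (−1/6)(−1/6))x_{Nadir} = 26.5 − (1/6)·22.5, so (35/36)x_{Nadir} = 22.75 and x_{Nadir} = 23.4.
Then x_{Pike} = 22.5 − (1/6)·23.4 = 18.6.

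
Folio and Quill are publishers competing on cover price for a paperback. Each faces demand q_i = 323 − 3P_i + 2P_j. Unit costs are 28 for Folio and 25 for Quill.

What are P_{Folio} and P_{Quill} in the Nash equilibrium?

Folio's profit: π = (P_{Folio} − 28)(323 − 3P_{Folio} + 2P_{Quill}).
∂π/∂P_{Folio} = 407 − 6P_{Folio} + 2P_{Quill} = 0 ⇒ P_{Folio} = 407/6 + (1/3)P_{Quill}.
Similarly P_{Quill} = 199/3 + (1/3)P_{Folio}.
Solving the two reaction functions simultaneously: (1 − (1/3)(1/3))P_{Folio} = 407/6 + (1/3)·(199/3), so (8/9)P_{Folio} = 1619/18 and P_{Folio} = 101.1875.
Then P_{Quill} = 199/3 + (1/3)·101.1875 = 100.0625.

101.1875, 100.0625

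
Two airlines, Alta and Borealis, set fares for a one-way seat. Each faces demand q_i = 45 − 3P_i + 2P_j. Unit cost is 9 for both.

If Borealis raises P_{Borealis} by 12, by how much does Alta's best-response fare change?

Alta's profit: π = (P_{Alta} − 9)(45 − 3P_{Alta} + 2P_{Borealis}).
∂π/∂P_{Alta} = 72 − 6P_{Alta} + 2P_{Borealis} = 0 ⇒ P_{Alta} = 12 + (1/3)P_{Borealis}.
The reaction-function slope is 1/3, so a 12-unit rise in P_{Borealis} moves P_{Alta} by 1/3 × 12 = 4. Alta's best response rises — the actions are strategic complements.

4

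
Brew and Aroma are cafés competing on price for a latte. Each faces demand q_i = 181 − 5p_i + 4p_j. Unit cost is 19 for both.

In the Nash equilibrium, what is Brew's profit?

3645

Brew's profit: π = (p_{Brew} − 19)(181 − 5p_{Brew} + 4p_{Aroma}).
∂π/∂p_{Brew} = 276 − 10p_{Brew} + 4p_{Aroma} = 0 ⇒ p_{Brew} = 27.6 + 0.4p_{Aroma}.
Setting p_{Brew} = p_{Aroma} in the reaction function: p_{Brew} = 27.6 + 0.4p_{Brew}, so p_{Brew} = 27.6 / 0.6 = 46.
q_{Brew} = 181 − 5·46 + 4·46 = 135.
Profit = (46 − 19)·135 = 3645.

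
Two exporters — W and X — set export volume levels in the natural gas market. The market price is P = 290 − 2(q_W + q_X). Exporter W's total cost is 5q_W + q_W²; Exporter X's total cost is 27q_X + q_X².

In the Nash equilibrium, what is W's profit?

Exporter W's profit: π = q_W(290 − 2(q_W + q_X)) − 5q_W − q_W².
∂π/∂q_W = 285 − 6q_W − 2q_X = 0, so q_W = 47.5 − (1/3)q_X.
By the same steps for X: q_X = 263/6 − (1/3)q_W.
Substituting the second reaction function into the first: q_W = 47.5 − (1/3)(263/6 − (1/3)q_W), which gives (8/9)q_W = 296/9 ⇒ q_W = 37.
Then q_X = 263/6 − (1/3)·37 = 31.5.
Price P = 290 − 2·68.5 = 153.
W's profit: (153 − 5)·37 − (37)² = 4107.

4107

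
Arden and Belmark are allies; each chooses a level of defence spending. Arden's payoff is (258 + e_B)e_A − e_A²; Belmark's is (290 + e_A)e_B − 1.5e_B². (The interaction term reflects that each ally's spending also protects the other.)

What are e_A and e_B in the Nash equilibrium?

Expanding Arden's payoff: 258e_A + e_Be_A − e_A².
∂π/∂e_A = 258 + e_B − 2e_A = 0, so e_A = 129 + 0.5e_B.
Likewise for Belmark: e_B = 290/3 + (1/3)e_A.
Solving the two reaction functions simultaneously: (1 − (0.5)(1/3))e_A = 129 + 0.5·(290/3), so (5/6)e_A = 532/3 and e_A = 212.8.
Then e_B = 290/3 + (1/3)·212.8 = 167.6.

212.8, 167.6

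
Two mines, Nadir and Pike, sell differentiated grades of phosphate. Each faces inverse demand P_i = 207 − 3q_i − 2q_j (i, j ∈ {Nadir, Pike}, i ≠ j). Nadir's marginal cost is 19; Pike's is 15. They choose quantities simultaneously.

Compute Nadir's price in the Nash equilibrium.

88.75

Mine Nadir's profit: π = q_{Nadir}(207 − 3q_{Nadir} − 2q_{Pike}) − 19q_{Nadir}.
∂π/∂q_{Nadir} = 188 − 6q_{Nadir} − 2q_{Pike} = 0 ⇒ q_{Nadir} = 94/3 − (1/3)q_{Pike}.
Similarly q_{Pike} = 32 − (1/3)q_{Nadir}.
Solving the two reaction functions simultaneously: (1 − (−1/3)(−1/3))q_{Nadir} = 94/3 − (1/3)·32, so (8/9)q_{Nadir} = 62/3 and q_{Nadir} = 23.25.
Then q_{Pike} = 32 − (1/3)·23.25 = 24.25.
P_{Nadir} = 207 − 3·23.25 − 2·24.25 = 88.75.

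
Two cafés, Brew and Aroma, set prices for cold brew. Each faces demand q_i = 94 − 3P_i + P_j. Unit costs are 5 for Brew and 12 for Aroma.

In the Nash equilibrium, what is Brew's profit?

Brew's profit: π = (P_{Brew} − 5)(94 − 3P_{Brew} + P_{Aroma}).
∂π/∂P_{Brew} = 109 − 6P_{Brew} + P_{Aroma} = 0 ⇒ P_{Brew} = 109/6 + (1/6)P_{Aroma}.
Similarly P_{Aroma} = 65/3 + (1/6)P_{Brew}.
Plugging P_{Aroma} into Brew's best response: P_{Brew} = 109/6 + (1/6)(65/3 + (1/6)P_{Brew}) ⇒ (35/36)P_{Brew} = 196/9, so P_{Brew} = 22.4.
Then P_{Aroma} = 65/3 + (1/6)·22.4 = 25.4.
q_{Brew} = 94 − 3·22.4 + 25.4 = 52.2.
Profit = (22.4 − 5)·52.2 = 908.28.

908.28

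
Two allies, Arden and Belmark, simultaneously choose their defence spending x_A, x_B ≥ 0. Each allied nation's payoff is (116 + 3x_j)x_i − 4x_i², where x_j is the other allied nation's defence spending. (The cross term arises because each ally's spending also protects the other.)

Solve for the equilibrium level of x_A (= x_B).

23.2

Arden's payoff is (116 + 3x_B)x_A − 4x_A².
∂π/∂x_A = 116 + 3x_B − 8x_A = 0, so x_A = 14.5 + 0.375x_B.
The game is symmetric, so in equilibrium x_B = x_A: the reaction function gives 0.625x_A = 14.5, hence x_A = 23.2.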